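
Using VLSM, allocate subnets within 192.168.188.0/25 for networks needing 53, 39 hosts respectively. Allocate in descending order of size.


53 hosts -> /26 (62 usable): 192.168.188.0/26
39 hosts -> /26 (62 usable): 192.168.188.64/26
Allocation: 192.168.188.0/26 (53 hosts, 62 usable); 192.168.188.64/26 (39 hosts, 62 usable)


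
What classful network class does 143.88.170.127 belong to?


First octet: 143
Binary: 10001111
10xxxxxx -> Class B (128-191)
Class B, default mask 255.255.0.0 (/16)


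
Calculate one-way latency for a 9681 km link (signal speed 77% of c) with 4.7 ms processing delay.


Speed = 0.77 * 3e5 km/s = 231000 km/s
Propagation delay = 9681 / 231000 = 0.0419 s = 41.9091 ms
Processing delay = 4.7 ms
Total one-way latency = 46.6091 ms


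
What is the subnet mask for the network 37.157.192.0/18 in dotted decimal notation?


/18 means 18 network bits, 14 host bits
Binary: 11111111111111111100000000000000
Mask: 255.255.192.0


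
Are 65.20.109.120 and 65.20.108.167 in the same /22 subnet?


Mask: 255.255.252.0
65.20.109.120 AND mask = 65.20.108.0
65.20.108.167 AND mask = 65.20.108.0
Yes, same subnet (65.20.108.0)


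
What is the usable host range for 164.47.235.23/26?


Network: 164.47.235.0
Broadcast: 164.47.235.63
First usable = network + 1
Last usable = broadcast - 1
Range: 164.47.235.1 to 164.47.235.62


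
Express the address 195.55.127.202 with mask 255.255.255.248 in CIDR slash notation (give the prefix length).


Binary: 11111111.11111111.11111111.11111000
Count leading 1s
Prefix: /29


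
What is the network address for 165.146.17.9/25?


IP:   10100101.10010010.00010001.00001001
Mask: 11111111.11111111.11111111.10000000
AND operation:
Net:  10100101.10010010.00010001.00000000
Network: 165.146.17.0/25


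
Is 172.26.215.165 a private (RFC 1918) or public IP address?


RFC 1918 private ranges:
  10.0.0.0/8 (10.0.0.0 - 10.255.255.255)
  172.16.0.0/12 (172.16.0.0 - 172.31.255.255)
  192.168.0.0/16 (192.168.0.0 - 192.168.255.255)
Private (in 172.16.0.0/12)


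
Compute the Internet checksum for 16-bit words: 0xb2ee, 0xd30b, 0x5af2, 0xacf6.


Sum all words (with carry folding):
+ 0xb2ee = 0xb2ee
+ 0xd30b = 0x85fa
+ 0x5af2 = 0xe0ec
+ 0xacf6 = 0x8de3
One's complement: ~0x8de3
Checksum = 0x721c


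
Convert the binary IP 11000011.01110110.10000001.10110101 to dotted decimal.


11000011 = 195
01110110 = 118
10000001 = 129
10110101 = 181
IP: 195.118.129.181


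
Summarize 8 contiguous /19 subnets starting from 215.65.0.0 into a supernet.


Original prefix: /19
Number of subnets: 8 = 2^3
New prefix = 19 - 3 = 16
Supernet: 215.65.0.0/16


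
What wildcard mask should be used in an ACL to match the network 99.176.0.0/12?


Subnet mask: 255.240.0.0
Wildcard = 255.255.255.255 - subnet mask
255 - 255 = 0
255 - 240 = 15
255 - 0 = 255
255 - 0 = 255
Wildcard: 0.15.255.255


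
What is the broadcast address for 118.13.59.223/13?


Network: 118.8.0.0/13
Host bits = 19
Set all host bits to 1:
Broadcast: 118.15.255.255


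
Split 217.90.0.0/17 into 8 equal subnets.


New prefix = 17 + 3 = 20
Each subnet has 4096 addresses
  217.90.0.0/20
  217.90.16.0/20
  217.90.32.0/20
  217.90.48.0/20
  217.90.64.0/20
  217.90.80.0/20
  217.90.96.0/20
  217.90.112.0/20
Subnets: 217.90.0.0/20, 217.90.16.0/20, 217.90.32.0/20, 217.90.48.0/20, 217.90.64.0/20, 217.90.80.0/20, 217.90.96.0/20, 217.90.112.0/20


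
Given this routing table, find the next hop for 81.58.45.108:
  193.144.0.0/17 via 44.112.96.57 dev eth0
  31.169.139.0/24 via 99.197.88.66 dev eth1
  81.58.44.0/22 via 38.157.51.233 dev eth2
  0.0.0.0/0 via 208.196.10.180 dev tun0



Longest prefix match for 81.58.45.108:
  /17 193.144.0.0: no
  /24 31.169.139.0: no
  /22 81.58.44.0: MATCH
  /0 0.0.0.0: MATCH
Selected: next-hop 38.157.51.233 via eth2 (matched /22)


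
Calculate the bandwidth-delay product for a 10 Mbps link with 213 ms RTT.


BDP = bandwidth * RTT
= 10 Mbps * 213 ms
= 10 * 1e6 * 213 / 1000 bits
= 2130000 bits
= 266250 bytes
= 260.0098 KB
BDP = 2130000 bits (266250 bytes)


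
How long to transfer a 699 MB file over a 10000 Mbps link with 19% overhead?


Effective throughput = 10000 * (1 - 19/100) = 8100.0 Mbps
File size in Mb = 699 * 8 = 5592 Mb
Time = 5592 / 8100.0
Time = 0.6904 seconds


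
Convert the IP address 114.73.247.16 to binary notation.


114 = 01110010
73 = 01001001
247 = 11110111
16 = 00010000
Binary: 01110010.01001001.11110111.00010000


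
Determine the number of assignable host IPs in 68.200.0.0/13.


Host bits = 32 - 13 = 19
Total addresses = 2^19 = 524288
Usable = total - 2 (network and broadcast)
Usable hosts: 524286


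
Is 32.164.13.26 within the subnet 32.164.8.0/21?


Subnet network: 32.164.8.0
Test IP AND mask: 32.164.8.0
Yes, 32.164.13.26 is in 32.164.8.0/21


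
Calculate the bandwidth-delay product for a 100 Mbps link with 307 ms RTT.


BDP = bandwidth * RTT
= 100 Mbps * 307 ms
= 100 * 1e6 * 307 / 1000 bits
= 30700000 bits
= 3837500 bytes
= 3747.5586 KB
BDP = 30700000 bits (3837500 bytes)


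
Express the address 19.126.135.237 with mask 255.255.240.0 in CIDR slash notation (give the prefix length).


Binary: 11111111.11111111.11110000.00000000
Count leading 1s
Prefix: /20


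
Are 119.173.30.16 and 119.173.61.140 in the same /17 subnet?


Mask: 255.255.128.0
119.173.30.16 AND mask = 119.173.0.0
119.173.61.140 AND mask = 119.173.0.0
Yes, same subnet (119.173.0.0)


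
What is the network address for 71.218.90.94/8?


IP:   01000111.11011010.01011010.01011110
Mask: 11111111.00000000.00000000.00000000
AND operation:
Net:  01000111.00000000.00000000.00000000
Network: 71.0.0.0/8


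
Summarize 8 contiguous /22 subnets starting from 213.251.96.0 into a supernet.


Original prefix: /22
Number of subnets: 8 = 2^3
New prefix = 22 - 3 = 19
Supernet: 213.251.96.0/19


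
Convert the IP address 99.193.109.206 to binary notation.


99 = 01100011
193 = 11000001
109 = 01101101
206 = 11001110
Binary: 01100011.11000001.01101101.11001110


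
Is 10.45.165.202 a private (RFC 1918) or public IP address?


RFC 1918 private ranges:
  10.0.0.0/8 (10.0.0.0 - 10.255.255.255)
  172.16.0.0/12 (172.16.0.0 - 172.31.255.255)
  192.168.0.0/16 (192.168.0.0 - 192.168.255.255)
Private (in 10.0.0.0/8)


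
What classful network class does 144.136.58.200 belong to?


First octet: 144
Binary: 10010000
10xxxxxx -> Class B (128-191)
Class B, default mask 255.255.0.0 (/16)


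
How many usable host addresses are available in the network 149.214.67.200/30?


Host bits = 32 - 30 = 2
Total addresses = 2^2 = 4
Usable = total - 2 (network and broadcast)
Usable hosts: 2


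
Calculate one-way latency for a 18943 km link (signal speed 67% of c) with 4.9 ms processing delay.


Speed = 0.67 * 3e5 km/s = 201000 km/s
Propagation delay = 18943 / 201000 = 0.0942 s = 94.2438 ms
Processing delay = 4.9 ms
Total one-way latency = 99.1438 ms


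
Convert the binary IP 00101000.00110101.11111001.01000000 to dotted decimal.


00101000 = 40
00110101 = 53
11111001 = 249
01000000 = 64
IP: 40.53.249.64


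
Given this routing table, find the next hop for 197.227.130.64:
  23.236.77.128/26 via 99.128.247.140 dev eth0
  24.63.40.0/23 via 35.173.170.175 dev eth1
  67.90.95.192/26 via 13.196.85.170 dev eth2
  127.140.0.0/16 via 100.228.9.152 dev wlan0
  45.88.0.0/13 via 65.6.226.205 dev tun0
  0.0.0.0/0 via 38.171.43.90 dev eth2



Longest prefix match for 197.227.130.64:
  /26 23.236.77.128: no
  /23 24.63.40.0: no
  /26 67.90.95.192: no
  /16 127.140.0.0: no
  /13 45.88.0.0: no
  /0 0.0.0.0: MATCH
Selected: next-hop 38.171.43.90 via eth2 (matched /0)


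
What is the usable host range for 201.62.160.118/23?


Network: 201.62.160.0
Broadcast: 201.62.161.255
First usable = network + 1
Last usable = broadcast - 1
Range: 201.62.160.1 to 201.62.161.254


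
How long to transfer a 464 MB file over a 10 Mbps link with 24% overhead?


Effective throughput = 10 * (1 - 24/100) = 7.6 Mbps
File size in Mb = 464 * 8 = 3712 Mb
Time = 3712 / 7.6
Time = 488.4211 seconds


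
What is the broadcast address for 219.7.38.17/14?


Network: 219.4.0.0/14
Host bits = 18
Set all host bits to 1:
Broadcast: 219.7.255.255


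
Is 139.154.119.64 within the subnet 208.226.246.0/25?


Subnet network: 208.226.246.0
Test IP AND mask: 139.154.119.0
No, 139.154.119.64 is not in 208.226.246.0/25


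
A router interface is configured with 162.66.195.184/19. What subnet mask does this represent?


/19 means 19 network bits, 13 host bits
Binary: 11111111111111111110000000000000
Mask: 255.255.224.0


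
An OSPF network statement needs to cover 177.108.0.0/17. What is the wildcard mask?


Subnet mask: 255.255.128.0
Wildcard = 255.255.255.255 - subnet mask
255 - 255 = 0
255 - 255 = 0
255 - 128 = 127
255 - 0 = 255
Wildcard: 0.0.127.255


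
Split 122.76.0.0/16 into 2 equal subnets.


New prefix = 16 + 1 = 17
Each subnet has 32768 addresses
  122.76.0.0/17
  122.76.128.0/17
Subnets: 122.76.0.0/17, 122.76.128.0/17


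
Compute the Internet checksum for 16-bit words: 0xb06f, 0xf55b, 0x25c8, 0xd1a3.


Sum all words (with carry folding):
+ 0xb06f = 0xb06f
+ 0xf55b = 0xa5cb
+ 0x25c8 = 0xcb93
+ 0xd1a3 = 0x9d37
One's complement: ~0x9d37
Checksum = 0x62c8


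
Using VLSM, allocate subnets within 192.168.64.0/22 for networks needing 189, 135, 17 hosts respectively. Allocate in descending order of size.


189 hosts -> /24 (254 usable): 192.168.64.0/24
135 hosts -> /24 (254 usable): 192.168.65.0/24
17 hosts -> /27 (30 usable): 192.168.66.0/27
Allocation: 192.168.64.0/24 (189 hosts, 254 usable); 192.168.65.0/24 (135 hosts, 254 usable); 192.168.66.0/27 (17 hosts, 30 usable)


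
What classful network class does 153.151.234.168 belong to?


First octet: 153
Binary: 10011001
10xxxxxx -> Class B (128-191)
Class B, default mask 255.255.0.0 (/16)


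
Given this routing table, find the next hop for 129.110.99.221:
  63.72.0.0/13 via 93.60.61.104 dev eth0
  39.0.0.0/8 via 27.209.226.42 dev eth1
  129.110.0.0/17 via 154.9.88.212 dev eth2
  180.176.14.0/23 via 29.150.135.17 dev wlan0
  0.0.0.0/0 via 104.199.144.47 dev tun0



Longest prefix match for 129.110.99.221:
  /13 63.72.0.0: no
  /8 39.0.0.0: no
  /17 129.110.0.0: MATCH
  /23 180.176.14.0: no
  /0 0.0.0.0: MATCH
Selected: next-hop 154.9.88.212 via eth2 (matched /17)


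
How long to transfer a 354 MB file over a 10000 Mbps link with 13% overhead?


Effective throughput = 10000 * (1 - 13/100) = 8700 Mbps
File size in Mb = 354 * 8 = 2832 Mb
Time = 2832 / 8700
Time = 0.3255 seconds


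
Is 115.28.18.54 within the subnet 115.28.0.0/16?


Subnet network: 115.28.0.0
Test IP AND mask: 115.28.0.0
Yes, 115.28.18.54 is in 115.28.0.0/16


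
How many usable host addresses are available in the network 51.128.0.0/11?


Host bits = 32 - 11 = 21
Total addresses = 2^21 = 2097152
Usable = total - 2 (network and broadcast)
Usable hosts: 2097150


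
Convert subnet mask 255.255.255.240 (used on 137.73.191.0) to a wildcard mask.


Subnet mask: 255.255.255.240
Wildcard = 255.255.255.255 - subnet mask
255 - 255 = 0
255 - 255 = 0
255 - 255 = 0
255 - 240 = 15
Wildcard: 0.0.0.15


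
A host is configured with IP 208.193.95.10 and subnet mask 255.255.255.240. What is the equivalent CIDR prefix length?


Binary: 11111111.11111111.11111111.11110000
Count leading 1s
Prefix: /28


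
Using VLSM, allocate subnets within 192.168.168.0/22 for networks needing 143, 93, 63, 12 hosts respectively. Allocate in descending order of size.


143 hosts -> /24 (254 usable): 192.168.168.0/24
93 hosts -> /25 (126 usable): 192.168.169.0/25
63 hosts -> /25 (126 usable): 192.168.169.128/25
12 hosts -> /28 (14 usable): 192.168.170.0/28
Allocation: 192.168.168.0/24 (143 hosts, 254 usable); 192.168.169.0/25 (93 hosts, 126 usable); 192.168.169.128/25 (63 hosts, 126 usable); 192.168.170.0/28 (12 hosts, 14 usable)


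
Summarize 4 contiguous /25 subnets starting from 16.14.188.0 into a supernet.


Original prefix: /25
Number of subnets: 4 = 2^2
New prefix = 25 - 2 = 23
Supernet: 16.14.188.0/23


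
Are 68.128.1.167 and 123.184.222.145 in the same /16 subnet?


Mask: 255.255.0.0
68.128.1.167 AND mask = 68.128.0.0
123.184.222.145 AND mask = 123.184.0.0
No, different subnets (68.128.0.0 vs 123.184.0.0)


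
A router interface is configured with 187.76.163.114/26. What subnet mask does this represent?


/26 means 26 network bits, 6 host bits
Binary: 11111111111111111111111111000000
Mask: 255.255.255.192


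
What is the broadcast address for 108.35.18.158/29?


Network: 108.35.18.152/29
Host bits = 3
Set all host bits to 1:
Broadcast: 108.35.18.159


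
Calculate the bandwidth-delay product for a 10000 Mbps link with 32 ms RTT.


BDP = bandwidth * RTT
= 10000 Mbps * 32 ms
= 10000 * 1e6 * 32 / 1000 bits
= 320000000 bits
= 40000000 bytes
= 39062.5 KB
BDP = 320000000 bits (40000000 bytes)


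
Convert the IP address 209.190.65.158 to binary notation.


209 = 11010001
190 = 10111110
65 = 01000001
158 = 10011110
Binary: 11010001.10111110.01000001.10011110


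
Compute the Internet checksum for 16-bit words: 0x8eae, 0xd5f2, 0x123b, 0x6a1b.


Sum all words (with carry folding):
+ 0x8eae = 0x8eae
+ 0xd5f2 = 0x64a1
+ 0x123b = 0x76dc
+ 0x6a1b = 0xe0f7
One's complement: ~0xe0f7
Checksum = 0x1f08


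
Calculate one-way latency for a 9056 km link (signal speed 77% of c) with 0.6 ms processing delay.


Speed = 0.77 * 3e5 km/s = 231000 km/s
Propagation delay = 9056 / 231000 = 0.0392 s = 39.2035 ms
Processing delay = 0.6 ms
Total one-way latency = 39.8035 ms


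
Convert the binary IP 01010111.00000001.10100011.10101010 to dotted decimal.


01010111 = 87
00000001 = 1
10100011 = 163
10101010 = 170
IP: 87.1.163.170


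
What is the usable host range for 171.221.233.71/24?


Network: 171.221.233.0
Broadcast: 171.221.233.255
First usable = network + 1
Last usable = broadcast - 1
Range: 171.221.233.1 to 171.221.233.254


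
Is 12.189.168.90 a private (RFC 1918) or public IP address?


RFC 1918 private ranges:
  10.0.0.0/8 (10.0.0.0 - 10.255.255.255)
  172.16.0.0/12 (172.16.0.0 - 172.31.255.255)
  192.168.0.0/16 (192.168.0.0 - 192.168.255.255)
Public (not in any RFC 1918 range)


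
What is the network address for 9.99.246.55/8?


IP:   00001001.01100011.11110110.00110111
Mask: 11111111.00000000.00000000.00000000
AND operation:
Net:  00001001.00000000.00000000.00000000
Network: 9.0.0.0/8


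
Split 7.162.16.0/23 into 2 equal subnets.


New prefix = 23 + 1 = 24
Each subnet has 256 addresses
  7.162.16.0/24
  7.162.17.0/24
Subnets: 7.162.16.0/24, 7.162.17.0/24


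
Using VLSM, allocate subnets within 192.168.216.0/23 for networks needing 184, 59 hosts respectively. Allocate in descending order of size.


184 hosts -> /24 (254 usable): 192.168.216.0/24
59 hosts -> /26 (62 usable): 192.168.217.0/26
Allocation: 192.168.216.0/24 (184 hosts, 254 usable); 192.168.217.0/26 (59 hosts, 62 usable)


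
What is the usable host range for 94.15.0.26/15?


Network: 94.14.0.0
Broadcast: 94.15.255.255
First usable = network + 1
Last usable = broadcast - 1
Range: 94.14.0.1 to 94.15.255.254


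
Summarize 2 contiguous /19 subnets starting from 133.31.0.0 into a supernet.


Original prefix: /19
Number of subnets: 2 = 2^1
New prefix = 19 - 1 = 18
Supernet: 133.31.0.0/18


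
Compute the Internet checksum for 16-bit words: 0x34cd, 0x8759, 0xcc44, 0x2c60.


Sum all words (with carry folding):
+ 0x34cd = 0x34cd
+ 0x8759 = 0xbc26
+ 0xcc44 = 0x886b
+ 0x2c60 = 0xb4cb
One's complement: ~0xb4cb
Checksum = 0x4b34


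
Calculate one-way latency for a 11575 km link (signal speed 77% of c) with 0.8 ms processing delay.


Speed = 0.77 * 3e5 km/s = 231000 km/s
Propagation delay = 11575 / 231000 = 0.0501 s = 50.1082 ms
Processing delay = 0.8 ms
Total one-way latency = 50.9082 ms


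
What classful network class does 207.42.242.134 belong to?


First octet: 207
Binary: 11001111
110xxxxx -> Class C (192-223)
Class C, default mask 255.255.255.0 (/24)


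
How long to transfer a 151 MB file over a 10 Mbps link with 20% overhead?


Effective throughput = 10 * (1 - 20/100) = 8 Mbps
File size in Mb = 151 * 8 = 1208 Mb
Time = 1208 / 8
Time = 151 seconds


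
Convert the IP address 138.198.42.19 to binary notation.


138 = 10001010
198 = 11000110
42 = 00101010
19 = 00010011
Binary: 10001010.11000110.00101010.00010011


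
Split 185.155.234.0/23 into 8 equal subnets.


New prefix = 23 + 3 = 26
Each subnet has 64 addresses
  185.155.234.0/26
  185.155.234.64/26
  185.155.234.128/26
  185.155.234.192/26
  185.155.235.0/26
  185.155.235.64/26
  185.155.235.128/26
  185.155.235.192/26
Subnets: 185.155.234.0/26, 185.155.234.64/26, 185.155.234.128/26, 185.155.234.192/26, 185.155.235.0/26, 185.155.235.64/26, 185.155.235.128/26, 185.155.235.192/26


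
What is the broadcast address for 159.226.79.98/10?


Network: 159.192.0.0/10
Host bits = 22
Set all host bits to 1:
Broadcast: 159.255.255.255


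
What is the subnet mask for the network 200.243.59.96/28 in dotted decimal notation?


/28 means 28 network bits, 4 host bits
Binary: 11111111111111111111111111110000
Mask: 255.255.255.240


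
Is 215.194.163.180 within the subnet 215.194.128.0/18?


Subnet network: 215.194.128.0
Test IP AND mask: 215.194.128.0
Yes, 215.194.163.180 is in 215.194.128.0/18


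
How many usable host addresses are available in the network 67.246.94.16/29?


Host bits = 32 - 29 = 3
Total addresses = 2^3 = 8
Usable = total - 2 (network and broadcast)
Usable hosts: 6


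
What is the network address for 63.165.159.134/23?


IP:   00111111.10100101.10011111.10000110
Mask: 11111111.11111111.11111110.00000000
AND operation:
Net:  00111111.10100101.10011110.00000000
Network: 63.165.158.0/23


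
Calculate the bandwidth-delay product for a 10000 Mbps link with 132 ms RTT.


BDP = bandwidth * RTT
= 10000 Mbps * 132 ms
= 10000 * 1e6 * 132 / 1000 bits
= 1320000000 bits
= 165000000 bytes
= 161132.8125 KB
BDP = 1320000000 bits (165000000 bytes)


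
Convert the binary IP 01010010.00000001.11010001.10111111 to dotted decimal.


01010010 = 82
00000001 = 1
11010001 = 209
10111111 = 191
IP: 82.1.209.191


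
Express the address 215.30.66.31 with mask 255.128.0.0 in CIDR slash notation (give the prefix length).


Binary: 11111111.10000000.00000000.00000000
Count leading 1s
Prefix: /9


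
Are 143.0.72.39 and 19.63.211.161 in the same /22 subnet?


Mask: 255.255.252.0
143.0.72.39 AND mask = 143.0.72.0
19.63.211.161 AND mask = 19.63.208.0
No, different subnets (143.0.72.0 vs 19.63.208.0)


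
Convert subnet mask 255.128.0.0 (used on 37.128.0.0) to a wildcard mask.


Subnet mask: 255.128.0.0
Wildcard = 255.255.255.255 - subnet mask
255 - 255 = 0
255 - 128 = 127
255 - 0 = 255
255 - 0 = 255
Wildcard: 0.127.255.255


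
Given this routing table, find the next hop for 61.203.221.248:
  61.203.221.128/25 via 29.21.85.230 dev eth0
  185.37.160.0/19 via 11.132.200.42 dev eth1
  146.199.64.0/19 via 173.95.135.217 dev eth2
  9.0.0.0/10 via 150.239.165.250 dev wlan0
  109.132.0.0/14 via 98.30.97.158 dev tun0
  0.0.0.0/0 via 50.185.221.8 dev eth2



Longest prefix match for 61.203.221.248:
  /25 61.203.221.128: MATCH
  /19 185.37.160.0: no
  /19 146.199.64.0: no
  /10 9.0.0.0: no
  /14 109.132.0.0: no
  /0 0.0.0.0: MATCH
Selected: next-hop 29.21.85.230 via eth0 (matched /25)


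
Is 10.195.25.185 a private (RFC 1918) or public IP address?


RFC 1918 private ranges:
  10.0.0.0/8 (10.0.0.0 - 10.255.255.255)
  172.16.0.0/12 (172.16.0.0 - 172.31.255.255)
  192.168.0.0/16 (192.168.0.0 - 192.168.255.255)
Private (in 10.0.0.0/8)


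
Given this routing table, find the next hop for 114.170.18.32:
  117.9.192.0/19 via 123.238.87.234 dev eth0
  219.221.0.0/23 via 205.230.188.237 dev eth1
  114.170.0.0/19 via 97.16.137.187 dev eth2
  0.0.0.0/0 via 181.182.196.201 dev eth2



Longest prefix match for 114.170.18.32:
  /19 117.9.192.0: no
  /23 219.221.0.0: no
  /19 114.170.0.0: MATCH
  /0 0.0.0.0: MATCH
Selected: next-hop 97.16.137.187 via eth2 (matched /19)


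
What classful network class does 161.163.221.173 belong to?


First octet: 161
Binary: 10100001
10xxxxxx -> Class B (128-191)
Class B, default mask 255.255.0.0 (/16)


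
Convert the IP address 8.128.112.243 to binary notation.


8 = 00001000
128 = 10000000
112 = 01110000
243 = 11110011
Binary: 00001000.10000000.01110000.11110011


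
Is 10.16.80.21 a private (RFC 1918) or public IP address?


RFC 1918 private ranges:
  10.0.0.0/8 (10.0.0.0 - 10.255.255.255)
  172.16.0.0/12 (172.16.0.0 - 172.31.255.255)
  192.168.0.0/16 (192.168.0.0 - 192.168.255.255)
Private (in 10.0.0.0/8)


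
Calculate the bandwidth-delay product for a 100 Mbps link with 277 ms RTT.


BDP = bandwidth * RTT
= 100 Mbps * 277 ms
= 100 * 1e6 * 277 / 1000 bits
= 27700000 bits
= 3462500 bytes
= 3381.3477 KB
BDP = 27700000 bits (3462500 bytes)


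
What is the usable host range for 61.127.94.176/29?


Network: 61.127.94.176
Broadcast: 61.127.94.183
First usable = network + 1
Last usable = broadcast - 1
Range: 61.127.94.177 to 61.127.94.182


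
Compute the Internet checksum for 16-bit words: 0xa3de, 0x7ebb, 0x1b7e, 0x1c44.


Sum all words (with carry folding):
+ 0xa3de = 0xa3de
+ 0x7ebb = 0x229a
+ 0x1b7e = 0x3e18
+ 0x1c44 = 0x5a5c
One's complement: ~0x5a5c
Checksum = 0xa5a3


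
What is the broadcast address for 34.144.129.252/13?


Network: 34.144.0.0/13
Host bits = 19
Set all host bits to 1:
Broadcast: 34.151.255.255


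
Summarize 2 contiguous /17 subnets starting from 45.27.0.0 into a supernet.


Original prefix: /17
Number of subnets: 2 = 2^1
New prefix = 17 - 1 = 16
Supernet: 45.27.0.0/16


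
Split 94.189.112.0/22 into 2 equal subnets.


New prefix = 22 + 1 = 23
Each subnet has 512 addresses
  94.189.112.0/23
  94.189.114.0/23
Subnets: 94.189.112.0/23, 94.189.114.0/23


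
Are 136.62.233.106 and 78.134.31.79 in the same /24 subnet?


Mask: 255.255.255.0
136.62.233.106 AND mask = 136.62.233.0
78.134.31.79 AND mask = 78.134.31.0
No, different subnets (136.62.233.0 vs 78.134.31.0)


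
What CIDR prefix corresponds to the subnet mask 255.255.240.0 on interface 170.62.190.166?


Binary: 11111111.11111111.11110000.00000000
Count leading 1s
Prefix: /20


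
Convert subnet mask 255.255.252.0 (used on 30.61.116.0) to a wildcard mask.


Subnet mask: 255.255.252.0
Wildcard = 255.255.255.255 - subnet mask
255 - 255 = 0
255 - 255 = 0
255 - 252 = 3
255 - 0 = 255
Wildcard: 0.0.3.255


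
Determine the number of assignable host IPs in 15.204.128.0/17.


Host bits = 32 - 17 = 15
Total addresses = 2^15 = 32768
Usable = total - 2 (network and broadcast)
Usable hosts: 32766


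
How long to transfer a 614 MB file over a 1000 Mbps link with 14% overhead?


Effective throughput = 1000 * (1 - 14/100) = 860 Mbps
File size in Mb = 614 * 8 = 4912 Mb
Time = 4912 / 860
Time = 5.7116 seconds


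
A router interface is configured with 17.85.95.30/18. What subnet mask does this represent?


/18 means 18 network bits, 14 host bits
Binary: 11111111111111111100000000000000
Mask: 255.255.192.0


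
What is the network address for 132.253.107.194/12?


IP:   10000100.11111101.01101011.11000010
Mask: 11111111.11110000.00000000.00000000
AND operation:
Net:  10000100.11110000.00000000.00000000
Network: 132.240.0.0/12


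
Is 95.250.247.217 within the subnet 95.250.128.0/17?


Subnet network: 95.250.128.0
Test IP AND mask: 95.250.128.0
Yes, 95.250.247.217 is in 95.250.128.0/17


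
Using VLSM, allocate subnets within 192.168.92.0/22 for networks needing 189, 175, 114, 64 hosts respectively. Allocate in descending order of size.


189 hosts -> /24 (254 usable): 192.168.92.0/24
175 hosts -> /24 (254 usable): 192.168.93.0/24
114 hosts -> /25 (126 usable): 192.168.94.0/25
64 hosts -> /25 (126 usable): 192.168.94.128/25
Allocation: 192.168.92.0/24 (189 hosts, 254 usable); 192.168.93.0/24 (175 hosts, 254 usable); 192.168.94.0/25 (114 hosts, 126 usable); 192.168.94.128/25 (64 hosts, 126 usable)


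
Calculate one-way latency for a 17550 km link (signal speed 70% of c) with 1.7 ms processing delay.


Speed = 0.7 * 3e5 km/s = 210000 km/s
Propagation delay = 17550 / 210000 = 0.0836 s = 83.5714 ms
Processing delay = 1.7 ms
Total one-way latency = 85.2714 ms


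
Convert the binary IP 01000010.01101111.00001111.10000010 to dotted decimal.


01000010 = 66
01101111 = 111
00001111 = 15
10000010 = 130
IP: 66.111.15.130


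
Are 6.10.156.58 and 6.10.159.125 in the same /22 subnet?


Mask: 255.255.252.0
6.10.156.58 AND mask = 6.10.156.0
6.10.159.125 AND mask = 6.10.156.0
Yes, same subnet (6.10.156.0)


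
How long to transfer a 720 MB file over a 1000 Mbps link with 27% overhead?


Effective throughput = 1000 * (1 - 27/100) = 730 Mbps
File size in Mb = 720 * 8 = 5760 Mb
Time = 5760 / 730
Time = 7.8904 seconds


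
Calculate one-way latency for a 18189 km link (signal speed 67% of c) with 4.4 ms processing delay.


Speed = 0.67 * 3e5 km/s = 201000 km/s
Propagation delay = 18189 / 201000 = 0.0905 s = 90.4925 ms
Processing delay = 4.4 ms
Total one-way latency = 94.8925 ms


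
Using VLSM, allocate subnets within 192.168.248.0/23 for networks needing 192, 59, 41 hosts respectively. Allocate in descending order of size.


192 hosts -> /24 (254 usable): 192.168.248.0/24
59 hosts -> /26 (62 usable): 192.168.249.0/26
41 hosts -> /26 (62 usable): 192.168.249.64/26
Allocation: 192.168.248.0/24 (192 hosts, 254 usable); 192.168.249.0/26 (59 hosts, 62 usable); 192.168.249.64/26 (41 hosts, 62 usable)


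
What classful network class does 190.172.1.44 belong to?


First octet: 190
Binary: 10111110
10xxxxxx -> Class B (128-191)
Class B, default mask 255.255.0.0 (/16)


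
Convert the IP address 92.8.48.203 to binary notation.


92 = 01011100
8 = 00001000
48 = 00110000
203 = 11001011
Binary: 01011100.00001000.00110000.11001011


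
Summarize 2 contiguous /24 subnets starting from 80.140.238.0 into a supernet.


Original prefix: /24
Number of subnets: 2 = 2^1
New prefix = 24 - 1 = 23
Supernet: 80.140.238.0/23


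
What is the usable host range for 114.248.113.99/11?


Network: 114.224.0.0
Broadcast: 114.255.255.255
First usable = network + 1
Last usable = broadcast - 1
Range: 114.224.0.1 to 114.255.255.254


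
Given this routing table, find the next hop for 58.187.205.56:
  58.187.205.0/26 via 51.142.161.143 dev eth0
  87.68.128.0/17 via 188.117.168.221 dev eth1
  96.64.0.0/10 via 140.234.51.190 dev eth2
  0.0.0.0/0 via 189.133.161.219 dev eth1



Longest prefix match for 58.187.205.56:
  /26 58.187.205.0: MATCH
  /17 87.68.128.0: no
  /10 96.64.0.0: no
  /0 0.0.0.0: MATCH
Selected: next-hop 51.142.161.143 via eth0 (matched /26)


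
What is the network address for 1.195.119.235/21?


IP:   00000001.11000011.01110111.11101011
Mask: 11111111.11111111.11111000.00000000
AND operation:
Net:  00000001.11000011.01110000.00000000
Network: 1.195.112.0/21


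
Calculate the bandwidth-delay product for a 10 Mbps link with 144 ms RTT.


BDP = bandwidth * RTT
= 10 Mbps * 144 ms
= 10 * 1e6 * 144 / 1000 bits
= 1440000 bits
= 180000 bytes
= 175.7812 KB
BDP = 1440000 bits (180000 bytes)


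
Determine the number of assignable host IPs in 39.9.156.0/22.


Host bits = 32 - 22 = 10
Total addresses = 2^10 = 1024
Usable = total - 2 (network and broadcast)
Usable hosts: 1022


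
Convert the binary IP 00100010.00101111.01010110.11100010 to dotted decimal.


00100010 = 34
00101111 = 47
01010110 = 86
11100010 = 226
IP: 34.47.86.226


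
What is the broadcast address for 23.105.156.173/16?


Network: 23.105.0.0/16
Host bits = 16
Set all host bits to 1:
Broadcast: 23.105.255.255


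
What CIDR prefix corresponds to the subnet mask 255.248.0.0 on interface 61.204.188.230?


Binary: 11111111.11111000.00000000.00000000
Count leading 1s
Prefix: /13


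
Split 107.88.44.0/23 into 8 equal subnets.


New prefix = 23 + 3 = 26
Each subnet has 64 addresses
  107.88.44.0/26
  107.88.44.64/26
  107.88.44.128/26
  107.88.44.192/26
  107.88.45.0/26
  107.88.45.64/26
  107.88.45.128/26
  107.88.45.192/26
Subnets: 107.88.44.0/26, 107.88.44.64/26, 107.88.44.128/26, 107.88.44.192/26, 107.88.45.0/26, 107.88.45.64/26, 107.88.45.128/26, 107.88.45.192/26


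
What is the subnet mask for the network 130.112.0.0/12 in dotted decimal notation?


/12 means 12 network bits, 20 host bits
Binary: 11111111111100000000000000000000
Mask: 255.240.0.0


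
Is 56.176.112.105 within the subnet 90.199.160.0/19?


Subnet network: 90.199.160.0
Test IP AND mask: 56.176.96.0
No, 56.176.112.105 is not in 90.199.160.0/19


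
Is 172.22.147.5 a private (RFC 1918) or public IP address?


RFC 1918 private ranges:
  10.0.0.0/8 (10.0.0.0 - 10.255.255.255)
  172.16.0.0/12 (172.16.0.0 - 172.31.255.255)
  192.168.0.0/16 (192.168.0.0 - 192.168.255.255)
Private (in 172.16.0.0/12)


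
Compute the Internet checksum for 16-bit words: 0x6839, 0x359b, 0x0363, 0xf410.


Sum all words (with carry folding):
+ 0x6839 = 0x6839
+ 0x359b = 0x9dd4
+ 0x0363 = 0xa137
+ 0xf410 = 0x9548
One's complement: ~0x9548
Checksum = 0x6ab7


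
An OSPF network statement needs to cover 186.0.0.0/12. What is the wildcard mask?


Subnet mask: 255.240.0.0
Wildcard = 255.255.255.255 - subnet mask
255 - 255 = 0
255 - 240 = 15
255 - 0 = 255
255 - 0 = 255
Wildcard: 0.15.255.255


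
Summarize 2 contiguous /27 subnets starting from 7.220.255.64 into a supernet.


Original prefix: /27
Number of subnets: 2 = 2^1
New prefix = 27 - 1 = 26
Supernet: 7.220.255.64/26


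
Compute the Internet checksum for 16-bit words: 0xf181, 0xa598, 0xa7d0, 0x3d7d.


Sum all words (with carry folding):
+ 0xf181 = 0xf181
+ 0xa598 = 0x971a
+ 0xa7d0 = 0x3eeb
+ 0x3d7d = 0x7c68
One's complement: ~0x7c68
Checksum = 0x8397


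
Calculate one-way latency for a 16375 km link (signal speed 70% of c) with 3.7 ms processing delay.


Speed = 0.7 * 3e5 km/s = 210000 km/s
Propagation delay = 16375 / 210000 = 0.078 s = 77.9762 ms
Processing delay = 3.7 ms
Total one-way latency = 81.6762 ms


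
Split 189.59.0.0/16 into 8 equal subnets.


New prefix = 16 + 3 = 19
Each subnet has 8192 addresses
  189.59.0.0/19
  189.59.32.0/19
  189.59.64.0/19
  189.59.96.0/19
  189.59.128.0/19
  189.59.160.0/19
  189.59.192.0/19
  189.59.224.0/19
Subnets: 189.59.0.0/19, 189.59.32.0/19, 189.59.64.0/19, 189.59.96.0/19, 189.59.128.0/19, 189.59.160.0/19, 189.59.192.0/19, 189.59.224.0/19


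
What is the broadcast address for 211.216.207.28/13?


Network: 211.216.0.0/13
Host bits = 19
Set all host bits to 1:
Broadcast: 211.223.255.255


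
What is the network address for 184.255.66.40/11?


IP:   10111000.11111111.01000010.00101000
Mask: 11111111.11100000.00000000.00000000
AND operation:
Net:  10111000.11100000.00000000.00000000
Network: 184.224.0.0/11


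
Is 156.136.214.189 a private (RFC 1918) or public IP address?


RFC 1918 private ranges:
  10.0.0.0/8 (10.0.0.0 - 10.255.255.255)
  172.16.0.0/12 (172.16.0.0 - 172.31.255.255)
  192.168.0.0/16 (192.168.0.0 - 192.168.255.255)
Public (not in any RFC 1918 range)


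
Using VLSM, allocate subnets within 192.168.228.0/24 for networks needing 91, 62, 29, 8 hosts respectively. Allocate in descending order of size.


91 hosts -> /25 (126 usable): 192.168.228.0/25
62 hosts -> /26 (62 usable): 192.168.228.128/26
29 hosts -> /27 (30 usable): 192.168.228.192/27
8 hosts -> /28 (14 usable): 192.168.228.224/28
Allocation: 192.168.228.0/25 (91 hosts, 126 usable); 192.168.228.128/26 (62 hosts, 62 usable); 192.168.228.192/27 (29 hosts, 30 usable); 192.168.228.224/28 (8 hosts, 14 usable)


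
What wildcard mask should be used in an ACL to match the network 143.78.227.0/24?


Subnet mask: 255.255.255.0
Wildcard = 255.255.255.255 - subnet mask
255 - 255 = 0
255 - 255 = 0
255 - 255 = 0
255 - 0 = 255
Wildcard: 0.0.0.255


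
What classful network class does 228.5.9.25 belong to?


First octet: 228
Binary: 11100100
1110xxxx -> Class D (224-239)
Class D (multicast), default mask N/A


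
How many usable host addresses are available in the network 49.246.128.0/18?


Host bits = 32 - 18 = 14
Total addresses = 2^14 = 16384
Usable = total - 2 (network and broadcast)
Usable hosts: 16382


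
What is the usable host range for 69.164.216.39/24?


Network: 69.164.216.0
Broadcast: 69.164.216.255
First usable = network + 1
Last usable = broadcast - 1
Range: 69.164.216.1 to 69.164.216.254


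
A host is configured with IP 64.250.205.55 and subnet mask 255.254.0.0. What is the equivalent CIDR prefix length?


Binary: 11111111.11111110.00000000.00000000
Count leading 1s
Prefix: /15


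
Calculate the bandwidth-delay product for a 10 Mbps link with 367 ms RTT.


BDP = bandwidth * RTT
= 10 Mbps * 367 ms
= 10 * 1e6 * 367 / 1000 bits
= 3670000 bits
= 458750 bytes
= 447.998 KB
BDP = 3670000 bits (458750 bytes)


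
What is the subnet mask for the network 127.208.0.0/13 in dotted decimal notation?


/13 means 13 network bits, 19 host bits
Binary: 11111111111110000000000000000000
Mask: 255.248.0.0


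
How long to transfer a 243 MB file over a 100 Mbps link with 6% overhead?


Effective throughput = 100 * (1 - 6/100) = 94 Mbps
File size in Mb = 243 * 8 = 1944 Mb
Time = 1944 / 94
Time = 20.6809 seconds


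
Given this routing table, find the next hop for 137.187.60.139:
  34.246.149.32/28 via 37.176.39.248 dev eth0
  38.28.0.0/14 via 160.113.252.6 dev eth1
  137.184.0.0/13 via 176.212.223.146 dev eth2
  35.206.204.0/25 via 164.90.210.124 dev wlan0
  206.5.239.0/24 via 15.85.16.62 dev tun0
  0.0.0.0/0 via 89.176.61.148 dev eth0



Longest prefix match for 137.187.60.139:
  /28 34.246.149.32: no
  /14 38.28.0.0: no
  /13 137.184.0.0: MATCH
  /25 35.206.204.0: no
  /24 206.5.239.0: no
  /0 0.0.0.0: MATCH
Selected: next-hop 176.212.223.146 via eth2 (matched /13)


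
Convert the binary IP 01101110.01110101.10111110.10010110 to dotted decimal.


01101110 = 110
01110101 = 117
10111110 = 190
10010110 = 150
IP: 110.117.190.150


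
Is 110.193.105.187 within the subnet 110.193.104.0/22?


Subnet network: 110.193.104.0
Test IP AND mask: 110.193.104.0
Yes, 110.193.105.187 is in 110.193.104.0/22


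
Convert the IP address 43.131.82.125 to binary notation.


43 = 00101011
131 = 10000011
82 = 01010010
125 = 01111101
Binary: 00101011.10000011.01010010.01111101


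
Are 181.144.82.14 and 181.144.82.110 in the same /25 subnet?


Mask: 255.255.255.128
181.144.82.14 AND mask = 181.144.82.0
181.144.82.110 AND mask = 181.144.82.0
Yes, same subnet (181.144.82.0)


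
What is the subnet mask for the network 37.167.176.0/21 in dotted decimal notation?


/21 means 21 network bits, 11 host bits
Binary: 11111111111111111111100000000000
Mask: 255.255.248.0


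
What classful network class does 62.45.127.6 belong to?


First octet: 62
Binary: 00111110
0xxxxxxx -> Class A (1-126)
Class A, default mask 255.0.0.0 (/8)


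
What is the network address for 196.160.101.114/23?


IP:   11000100.10100000.01100101.01110010
Mask: 11111111.11111111.11111110.00000000
AND operation:
Net:  11000100.10100000.01100100.00000000
Network: 196.160.100.0/23


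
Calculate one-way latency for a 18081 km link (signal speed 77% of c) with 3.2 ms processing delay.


Speed = 0.77 * 3e5 km/s = 231000 km/s
Propagation delay = 18081 / 231000 = 0.0783 s = 78.2727 ms
Processing delay = 3.2 ms
Total one-way latency = 81.4727 ms


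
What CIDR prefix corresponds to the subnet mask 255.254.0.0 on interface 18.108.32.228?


Binary: 11111111.11111110.00000000.00000000
Count leading 1s
Prefix: /15


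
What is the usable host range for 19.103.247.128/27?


Network: 19.103.247.128
Broadcast: 19.103.247.159
First usable = network + 1
Last usable = broadcast - 1
Range: 19.103.247.129 to 19.103.247.158


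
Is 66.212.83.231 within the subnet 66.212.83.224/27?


Subnet network: 66.212.83.224
Test IP AND mask: 66.212.83.224
Yes, 66.212.83.231 is in 66.212.83.224/27


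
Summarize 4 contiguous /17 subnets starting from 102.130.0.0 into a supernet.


Original prefix: /17
Number of subnets: 4 = 2^2
New prefix = 17 - 2 = 15
Supernet: 102.130.0.0/15


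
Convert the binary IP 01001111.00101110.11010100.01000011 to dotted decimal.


01001111 = 79
00101110 = 46
11010100 = 212
01000011 = 67
IP: 79.46.212.67


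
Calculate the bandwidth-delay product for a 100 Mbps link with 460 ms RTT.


BDP = bandwidth * RTT
= 100 Mbps * 460 ms
= 100 * 1e6 * 460 / 1000 bits
= 46000000 bits
= 5750000 bytes
= 5615.2344 KB
BDP = 46000000 bits (5750000 bytes)


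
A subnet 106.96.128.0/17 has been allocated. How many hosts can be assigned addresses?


Host bits = 32 - 17 = 15
Total addresses = 2^15 = 32768
Usable = total - 2 (network and broadcast)
Usable hosts: 32766


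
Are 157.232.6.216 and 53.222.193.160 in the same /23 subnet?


Mask: 255.255.254.0
157.232.6.216 AND mask = 157.232.6.0
53.222.193.160 AND mask = 53.222.192.0
No, different subnets (157.232.6.0 vs 53.222.192.0)


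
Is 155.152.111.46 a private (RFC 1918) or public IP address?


RFC 1918 private ranges:
  10.0.0.0/8 (10.0.0.0 - 10.255.255.255)
  172.16.0.0/12 (172.16.0.0 - 172.31.255.255)
  192.168.0.0/16 (192.168.0.0 - 192.168.255.255)
Public (not in any RFC 1918 range)


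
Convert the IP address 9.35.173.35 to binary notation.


9 = 00001001
35 = 00100011
173 = 10101101
35 = 00100011
Binary: 00001001.00100011.10101101.00100011


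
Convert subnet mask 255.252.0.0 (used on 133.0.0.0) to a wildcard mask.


Subnet mask: 255.252.0.0
Wildcard = 255.255.255.255 - subnet mask
255 - 255 = 0
255 - 252 = 3
255 - 0 = 255
255 - 0 = 255
Wildcard: 0.3.255.255


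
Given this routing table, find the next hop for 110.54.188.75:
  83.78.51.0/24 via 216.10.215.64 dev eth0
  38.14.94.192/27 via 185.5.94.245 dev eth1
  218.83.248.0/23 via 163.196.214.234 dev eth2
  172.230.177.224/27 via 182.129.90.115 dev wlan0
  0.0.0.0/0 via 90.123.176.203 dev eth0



Longest prefix match for 110.54.188.75:
  /24 83.78.51.0: no
  /27 38.14.94.192: no
  /23 218.83.248.0: no
  /27 172.230.177.224: no
  /0 0.0.0.0: MATCH
Selected: next-hop 90.123.176.203 via eth0 (matched /0)


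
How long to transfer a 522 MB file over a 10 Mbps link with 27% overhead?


Effective throughput = 10 * (1 - 27/100) = 7.3 Mbps
File size in Mb = 522 * 8 = 4176 Mb
Time = 4176 / 7.3
Time = 572.0548 seconds


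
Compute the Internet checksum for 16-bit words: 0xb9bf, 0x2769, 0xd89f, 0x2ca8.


Sum all words (with carry folding):
+ 0xb9bf = 0xb9bf
+ 0x2769 = 0xe128
+ 0xd89f = 0xb9c8
+ 0x2ca8 = 0xe670
One's complement: ~0xe670
Checksum = 0x198f


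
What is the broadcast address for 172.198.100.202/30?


Network: 172.198.100.200/30
Host bits = 2
Set all host bits to 1:
Broadcast: 172.198.100.203


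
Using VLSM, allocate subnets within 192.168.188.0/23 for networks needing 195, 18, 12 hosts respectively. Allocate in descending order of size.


195 hosts -> /24 (254 usable): 192.168.188.0/24
18 hosts -> /27 (30 usable): 192.168.189.0/27
12 hosts -> /28 (14 usable): 192.168.189.32/28
Allocation: 192.168.188.0/24 (195 hosts, 254 usable); 192.168.189.0/27 (18 hosts, 30 usable); 192.168.189.32/28 (12 hosts, 14 usable)


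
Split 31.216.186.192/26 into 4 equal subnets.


New prefix = 26 + 2 = 28
Each subnet has 16 addresses
  31.216.186.192/28
  31.216.186.208/28
  31.216.186.224/28
  31.216.186.240/28
Subnets: 31.216.186.192/28, 31.216.186.208/28, 31.216.186.224/28, 31.216.186.240/28
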